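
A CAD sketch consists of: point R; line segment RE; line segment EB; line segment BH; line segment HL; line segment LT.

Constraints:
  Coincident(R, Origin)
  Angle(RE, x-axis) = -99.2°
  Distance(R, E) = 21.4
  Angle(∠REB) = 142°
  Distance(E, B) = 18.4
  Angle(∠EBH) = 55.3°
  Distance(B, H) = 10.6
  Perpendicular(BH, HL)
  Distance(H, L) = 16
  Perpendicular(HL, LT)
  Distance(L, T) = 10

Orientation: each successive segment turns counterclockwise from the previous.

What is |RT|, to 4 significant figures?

30.80

R is at the origin; RE runs at -99.2° with length 21.4, so E = (-3.421, -21.12). ∠REB = 142.0° gives EB at -61.20° from the x-axis; with |EB| = 18.4, B = (5.443, -37.25). ∠EBH = 55.3° gives BH at 63.50° from the x-axis; with |BH| = 10.6, H = (10.17, -27.76). BH ⟂ HL, so HL runs at 153.5°; with |HL| = 16.0, L = (-4.146, -20.62). HL ⟂ LT, so LT runs at -116.5°; with |LT| = 10.0, T = (-8.608, -29.57). Then |RT| = |T − R| = 30.80.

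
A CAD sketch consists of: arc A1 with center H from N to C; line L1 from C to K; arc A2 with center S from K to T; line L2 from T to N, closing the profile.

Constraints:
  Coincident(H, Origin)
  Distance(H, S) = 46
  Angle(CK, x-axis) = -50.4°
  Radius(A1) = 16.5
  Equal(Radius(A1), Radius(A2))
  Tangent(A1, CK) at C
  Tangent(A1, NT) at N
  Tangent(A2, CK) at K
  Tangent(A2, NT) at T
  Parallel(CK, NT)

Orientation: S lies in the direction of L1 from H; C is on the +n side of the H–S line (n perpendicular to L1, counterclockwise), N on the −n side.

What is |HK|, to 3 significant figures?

48.9

The slot axis is L1's direction at -50.4°, so u = (cos -50.4°, sin -50.4°) = (0.637, -0.771) and n = (−sin -50.4°, cos -50.4°) = (0.771, 0.637). H is at the origin and S lies 46.0 along u from H, so S = 46.0·u = (29.3, -35.4). Tangency of A1 to both parallel lines with radius 16.5 puts C and N at H ± 16.5·n: C = (12.7, 10.5), N = (-12.7, -10.5). Equal radii place K and T the same way about S: K = S + 16.5·n = (42.0, -24.9), T = S − 16.5·n = (16.6, -46.0). Then |HK| = |K − H| = 48.9.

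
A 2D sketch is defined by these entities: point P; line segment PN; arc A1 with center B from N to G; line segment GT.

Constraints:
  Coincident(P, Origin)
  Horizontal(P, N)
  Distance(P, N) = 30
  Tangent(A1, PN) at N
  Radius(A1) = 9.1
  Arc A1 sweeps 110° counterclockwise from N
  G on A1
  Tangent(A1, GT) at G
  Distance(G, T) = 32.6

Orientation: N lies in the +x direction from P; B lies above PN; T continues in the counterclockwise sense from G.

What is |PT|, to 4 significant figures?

50.86

On A1, N sits at bearing -90° from B; a 110° counterclockwise sweep puts G at bearing 20°, so G = B + 9.1·(cos 20°, sin 20°) = (38.55, 12.21). Since A1 is tangent to GT there, BG ⟂ GT, so GT runs along (−sin 20°, cos 20°); with |GT| = 32.6, T = (27.40, 42.85). Then |PT| = |T − P| = 50.86.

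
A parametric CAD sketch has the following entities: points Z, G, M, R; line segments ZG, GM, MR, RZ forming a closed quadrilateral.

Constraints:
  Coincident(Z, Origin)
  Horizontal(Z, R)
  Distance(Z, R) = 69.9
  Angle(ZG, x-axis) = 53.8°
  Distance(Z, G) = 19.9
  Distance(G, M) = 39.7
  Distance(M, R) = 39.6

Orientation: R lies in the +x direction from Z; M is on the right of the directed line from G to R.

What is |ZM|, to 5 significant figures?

37.957

Checks: |GM| = 39.70 ✓; |MR| = 39.60 ✓.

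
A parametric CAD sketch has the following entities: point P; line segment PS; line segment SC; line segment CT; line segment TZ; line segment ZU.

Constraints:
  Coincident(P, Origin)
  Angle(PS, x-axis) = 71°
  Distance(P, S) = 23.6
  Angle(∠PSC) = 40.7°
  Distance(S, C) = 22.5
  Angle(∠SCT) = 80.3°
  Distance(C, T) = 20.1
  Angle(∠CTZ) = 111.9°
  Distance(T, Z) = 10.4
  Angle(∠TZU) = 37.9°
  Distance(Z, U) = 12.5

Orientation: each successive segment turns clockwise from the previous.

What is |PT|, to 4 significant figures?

4.589

∠PSC = 40.7° gives SC at -68.30° from the x-axis; with |SC| = 22.5, C = (16.00, 1.409). ∠SCT = 80.3° gives CT at -168.0° from the x-axis; with |CT| = 20.1, T = (-3.658, -2.770). Then |PT| = |T − P| = 4.589.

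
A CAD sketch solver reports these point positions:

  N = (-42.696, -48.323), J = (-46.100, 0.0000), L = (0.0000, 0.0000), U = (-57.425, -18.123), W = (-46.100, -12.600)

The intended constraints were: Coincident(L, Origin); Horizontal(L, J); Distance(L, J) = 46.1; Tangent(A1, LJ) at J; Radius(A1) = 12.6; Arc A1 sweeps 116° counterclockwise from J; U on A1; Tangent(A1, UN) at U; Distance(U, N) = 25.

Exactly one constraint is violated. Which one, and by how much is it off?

Distance(U, N) = 25 — off by 8.60.

L = (0.00, 0.00) ✓; L.y = 0.00, J.y = 0.00 ✓; |LJ| = 46.10 ✓; ∠(WJ, JL) = 90.00° ✓; |WJ| = 12.60 ✓; bearing(W→U) − bearing(W→J) = 116.0° ✓; |WU| = 12.60 ✓; ∠(WU, UN) = 90.00° ✓; |UN| = 33.60 ✗.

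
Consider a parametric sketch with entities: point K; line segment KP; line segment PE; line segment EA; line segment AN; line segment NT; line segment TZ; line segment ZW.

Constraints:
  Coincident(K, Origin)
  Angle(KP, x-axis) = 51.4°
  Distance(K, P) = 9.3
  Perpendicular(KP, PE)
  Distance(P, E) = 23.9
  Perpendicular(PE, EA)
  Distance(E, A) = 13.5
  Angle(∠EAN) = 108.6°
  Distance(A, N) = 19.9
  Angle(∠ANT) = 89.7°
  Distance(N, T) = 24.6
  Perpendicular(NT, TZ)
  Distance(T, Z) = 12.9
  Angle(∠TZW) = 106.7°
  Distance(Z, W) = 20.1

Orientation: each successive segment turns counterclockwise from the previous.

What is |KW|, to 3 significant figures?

21.1

K is at the origin; KP runs at 51.4° with length 9.3, so P = (5.80, 7.27). KP is perpendicular to PE, so PE runs at 141°; with |PE| = 23.9, E = (-12.9, 22.2). PE ⟂ EA, so EA runs at -129°; with |EA| = 13.5, A = (-21.3, 11.6). ∠EAN = 108.6° gives AN at -57.2° from the x-axis; with |AN| = 19.9, N = (-10.5, -5.10). ∠ANT = 89.7° gives NT at 33.1° from the x-axis; with |NT| = 24.6, T = (10.1, 8.34). NT is perpendicular to TZ, so TZ runs at 123°; with |TZ| = 12.9, Z = (3.04, 19.1). ∠TZW = 106.7° gives ZW at -164° from the x-axis; with |ZW| = 20.1, W = (-16.2, 13.5). Then |KW| = |W − K| = 21.1.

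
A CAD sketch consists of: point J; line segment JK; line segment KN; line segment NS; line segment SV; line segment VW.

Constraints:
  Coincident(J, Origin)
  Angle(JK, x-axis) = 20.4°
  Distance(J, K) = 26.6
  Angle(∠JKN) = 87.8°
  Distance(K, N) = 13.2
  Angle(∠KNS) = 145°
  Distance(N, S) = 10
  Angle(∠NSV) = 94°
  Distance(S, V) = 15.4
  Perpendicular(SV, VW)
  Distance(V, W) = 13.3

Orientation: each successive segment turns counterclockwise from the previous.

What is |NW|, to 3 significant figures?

16.4

∠NSV = 94.0° gives SV at -126° from the x-axis; with |SV| = 15.4, V = (2.28, 14.4). SV is perpendicular to VW, so VW runs at -36.4°; with |VW| = 13.3, W = (13.0, 6.53). Then |NW| = |W − N| = 16.4.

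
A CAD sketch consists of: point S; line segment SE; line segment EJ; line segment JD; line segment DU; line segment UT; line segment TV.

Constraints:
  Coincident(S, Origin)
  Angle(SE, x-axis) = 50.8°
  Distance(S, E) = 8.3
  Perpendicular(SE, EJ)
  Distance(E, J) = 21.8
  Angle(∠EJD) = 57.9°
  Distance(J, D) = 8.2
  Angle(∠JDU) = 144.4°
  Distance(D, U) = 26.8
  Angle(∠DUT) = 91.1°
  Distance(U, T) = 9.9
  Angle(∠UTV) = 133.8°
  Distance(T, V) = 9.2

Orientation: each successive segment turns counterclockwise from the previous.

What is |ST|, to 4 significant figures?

11.29

∠JDU = 144.4° gives DU at -61.50° from the x-axis; with |DU| = 26.8, U = (0.1264, -11.48). ∠DUT = 91.1° gives UT at 27.40° from the x-axis; with |UT| = 9.9, T = (8.916, -6.923). Then |ST| = |T − S| = 11.29.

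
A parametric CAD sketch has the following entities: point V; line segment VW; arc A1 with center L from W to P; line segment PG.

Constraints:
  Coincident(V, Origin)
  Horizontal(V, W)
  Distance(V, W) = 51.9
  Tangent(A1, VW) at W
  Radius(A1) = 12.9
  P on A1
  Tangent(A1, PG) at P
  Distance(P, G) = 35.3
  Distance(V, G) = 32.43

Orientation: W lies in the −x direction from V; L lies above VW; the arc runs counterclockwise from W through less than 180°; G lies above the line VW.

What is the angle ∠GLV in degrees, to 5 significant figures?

36.752°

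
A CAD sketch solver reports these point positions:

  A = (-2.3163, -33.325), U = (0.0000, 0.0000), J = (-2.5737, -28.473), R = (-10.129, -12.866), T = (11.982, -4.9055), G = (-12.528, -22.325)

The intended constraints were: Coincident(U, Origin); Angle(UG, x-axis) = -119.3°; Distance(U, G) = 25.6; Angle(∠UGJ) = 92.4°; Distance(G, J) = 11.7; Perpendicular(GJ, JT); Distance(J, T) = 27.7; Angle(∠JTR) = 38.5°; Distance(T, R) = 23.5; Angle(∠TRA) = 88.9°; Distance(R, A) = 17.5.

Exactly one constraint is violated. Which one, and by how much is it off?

Distance(R, A) = 17.5 — off by 4.40.

U = (0.00, 0.00) ✓; UG at -119.3° ✓; |UG| = 25.60 ✓; ∠UGJ = 92.40° ✓; |GJ| = 11.70 ✓; ∠(GJ, JT) = 90.00° ✓; |JT| = 27.70 ✓; ∠JTR = 38.50° ✓; |TR| = 23.50 ✓; ∠TRA = 88.90° ✓; |RA| = 21.90 ✗.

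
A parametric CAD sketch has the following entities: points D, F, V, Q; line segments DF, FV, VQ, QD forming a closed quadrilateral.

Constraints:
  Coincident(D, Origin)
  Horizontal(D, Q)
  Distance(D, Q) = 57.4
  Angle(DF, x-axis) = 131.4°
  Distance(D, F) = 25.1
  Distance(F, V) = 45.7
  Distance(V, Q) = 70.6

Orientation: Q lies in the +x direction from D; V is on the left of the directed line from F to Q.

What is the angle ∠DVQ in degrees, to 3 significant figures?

52.5°

D is at the origin; DQ is horizontal with |DQ| = 57.4 and Q in +x, so Q = (57.4, 0). DF runs at 131.4° with |DF| = 25.1, so F = (-16.6, 18.8). V is determined by |FV| = 45.7 and |VQ| = 70.6 together: it lies at the intersection of circle(F, 45.7) and circle(Q, 70.6). With |FQ| = 76.4, the foot of the radical line on FQ is 19.2 from F and the perpendicular offset is √(45.7² − 19.2²) = 41.5. Taking the left-of-FQ solution: V = (12.2, 54.3).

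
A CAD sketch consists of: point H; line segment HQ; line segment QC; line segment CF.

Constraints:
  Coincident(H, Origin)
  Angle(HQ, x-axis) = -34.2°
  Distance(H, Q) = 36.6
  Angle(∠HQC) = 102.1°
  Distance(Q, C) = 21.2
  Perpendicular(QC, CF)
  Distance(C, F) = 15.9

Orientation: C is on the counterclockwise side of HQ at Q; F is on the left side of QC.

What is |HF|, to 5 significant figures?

35.058

∠HQC = 102.1°, so QC runs at -34.2° + (180° − 102.1°) = 43.700° from the x-axis; with |QC| = 21.2, C = Q + 21.2·(cos 43.700°, sin 43.700°) = (45.598, -5.9255). QC ⟂ CF; with |CF| = 15.9 on the left of QC, F = C + 15.9·(-0.69088, 0.72297) = (34.613, 5.5696). Then |HF| = |F − H| = 35.058.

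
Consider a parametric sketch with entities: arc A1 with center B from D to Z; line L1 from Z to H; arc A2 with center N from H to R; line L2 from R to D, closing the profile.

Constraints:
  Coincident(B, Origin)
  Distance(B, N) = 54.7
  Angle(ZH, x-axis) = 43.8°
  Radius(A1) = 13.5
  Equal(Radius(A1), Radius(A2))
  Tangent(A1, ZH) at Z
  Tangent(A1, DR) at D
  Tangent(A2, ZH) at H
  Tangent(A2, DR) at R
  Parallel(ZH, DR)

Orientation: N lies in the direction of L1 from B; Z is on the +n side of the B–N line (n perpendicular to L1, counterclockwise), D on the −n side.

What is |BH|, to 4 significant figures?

56.34

The slot axis is L1's direction at 43.8°, so u = (cos 43.8°, sin 43.8°) = (0.7218, 0.6921) and n = (−sin 43.8°, cos 43.8°) = (-0.6921, 0.7218). B is at the origin and N lies 54.7 along u from B, so N = 54.7·u = (39.48, 37.86). Tangency of A1 to both parallel lines with radius 13.5 puts Z and D at B ± 13.5·n: Z = (-9.344, 9.744), D = (9.344, -9.744). Equal radii place H and R the same way about N: H = N + 13.5·n = (30.14, 47.60), R = N − 13.5·n = (48.82, 28.12). Then |BH| = |H − B| = 56.34.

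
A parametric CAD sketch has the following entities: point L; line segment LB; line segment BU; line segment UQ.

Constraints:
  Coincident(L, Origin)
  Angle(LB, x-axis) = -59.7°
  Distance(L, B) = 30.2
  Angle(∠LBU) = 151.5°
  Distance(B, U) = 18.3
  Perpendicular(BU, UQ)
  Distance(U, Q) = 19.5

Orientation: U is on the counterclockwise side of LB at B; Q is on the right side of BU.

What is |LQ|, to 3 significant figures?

56.2

L is at the origin; LB runs at -59.7° with length 30.2, so B = 30.2·(cos -59.7°, sin -59.7°) = (15.2, -26.1). ∠LBU = 151.5°, so BU runs at -59.7° + (180° − 151.5°) = -31.2° from the x-axis; with |BU| = 18.3, U = B + 18.3·(cos -31.2°, sin -31.2°) = (30.9, -35.6). BU ⟂ UQ; with |UQ| = 19.5 on the right of BU, Q = U + 19.5·(-0.518, -0.855) = (20.8, -52.2). Then |LQ| = |Q − L| = 56.2.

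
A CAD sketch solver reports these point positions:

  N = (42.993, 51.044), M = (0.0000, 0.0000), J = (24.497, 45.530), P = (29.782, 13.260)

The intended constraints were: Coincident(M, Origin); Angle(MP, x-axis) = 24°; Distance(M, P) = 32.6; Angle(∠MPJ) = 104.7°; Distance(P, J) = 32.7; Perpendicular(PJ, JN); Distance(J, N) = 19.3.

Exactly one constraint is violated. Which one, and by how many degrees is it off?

Perpendicular(PJ, JN) — off by 7.30°.

M = (0.00, 0.00) ✓; MP at 24.00° ✓; |MP| = 32.60 ✓; ∠MPJ = 104.7° ✓; |PJ| = 32.70 ✓; ∠(PJ, JN) = 82.70° ✗; |JN| = 19.30 ✓.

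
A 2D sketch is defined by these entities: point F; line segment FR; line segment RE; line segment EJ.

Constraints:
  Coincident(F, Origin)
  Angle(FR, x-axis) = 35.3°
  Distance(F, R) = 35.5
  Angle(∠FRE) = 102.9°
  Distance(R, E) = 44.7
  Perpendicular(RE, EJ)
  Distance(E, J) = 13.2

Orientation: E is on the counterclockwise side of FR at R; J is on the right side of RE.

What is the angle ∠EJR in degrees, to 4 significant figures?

73.55°

∠FRE = 102.9°, so RE runs at 35.3° + (180° − 102.9°) = 112.4° from the x-axis; with |RE| = 44.7, E = R + 44.7·(cos 112.4°, sin 112.4°) = (11.94, 61.84). RE ⟂ EJ; with |EJ| = 13.2 on the right of RE, J = E + 13.2·(0.9245, 0.3811) = (24.14, 66.87). Then cos ∠EJR = JE·JR / (|JE||JR|), giving 73.55°.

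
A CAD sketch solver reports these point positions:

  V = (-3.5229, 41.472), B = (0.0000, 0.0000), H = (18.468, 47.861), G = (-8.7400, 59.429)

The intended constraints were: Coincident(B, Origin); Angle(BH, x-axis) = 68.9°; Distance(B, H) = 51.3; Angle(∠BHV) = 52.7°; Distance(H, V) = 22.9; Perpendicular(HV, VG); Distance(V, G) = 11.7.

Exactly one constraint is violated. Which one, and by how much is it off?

Distance(V, G) = 11.7 — off by 7.00.

B = (0.00, 0.00) ✓; BH at 68.90° ✓; |BH| = 51.30 ✓; ∠BHV = 52.70° ✓; |HV| = 22.90 ✓; ∠(HV, VG) = 90.00° ✓; |VG| = 18.70 ✗.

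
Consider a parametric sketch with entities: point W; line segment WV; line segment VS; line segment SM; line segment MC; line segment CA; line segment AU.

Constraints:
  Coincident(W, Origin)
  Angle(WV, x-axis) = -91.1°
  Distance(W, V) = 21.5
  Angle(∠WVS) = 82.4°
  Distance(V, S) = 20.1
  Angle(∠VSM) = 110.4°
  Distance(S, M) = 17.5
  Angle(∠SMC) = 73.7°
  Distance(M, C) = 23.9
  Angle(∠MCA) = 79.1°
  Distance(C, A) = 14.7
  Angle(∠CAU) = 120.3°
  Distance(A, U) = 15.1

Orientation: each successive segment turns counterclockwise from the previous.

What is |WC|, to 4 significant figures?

3.236

W is at the origin; WV runs at -91.1° with length 21.5, so V = (-0.4127, -21.50). ∠WVS = 82.4° gives VS at 6.500° from the x-axis; with |VS| = 20.1, S = (19.56, -19.22). ∠VSM = 110.4° gives SM at 76.10° from the x-axis; with |SM| = 17.5, M = (23.76, -2.233). ∠SMC = 73.7° gives MC at -177.6° from the x-axis; with |MC| = 23.9, C = (-0.1170, -3.234). Then |WC| = |C − W| = 3.236.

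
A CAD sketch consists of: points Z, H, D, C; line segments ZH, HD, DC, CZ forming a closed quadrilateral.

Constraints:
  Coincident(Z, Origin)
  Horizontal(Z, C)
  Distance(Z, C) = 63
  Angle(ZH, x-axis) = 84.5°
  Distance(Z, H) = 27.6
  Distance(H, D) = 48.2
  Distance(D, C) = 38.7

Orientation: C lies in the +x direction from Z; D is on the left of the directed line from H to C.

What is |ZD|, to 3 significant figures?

61.9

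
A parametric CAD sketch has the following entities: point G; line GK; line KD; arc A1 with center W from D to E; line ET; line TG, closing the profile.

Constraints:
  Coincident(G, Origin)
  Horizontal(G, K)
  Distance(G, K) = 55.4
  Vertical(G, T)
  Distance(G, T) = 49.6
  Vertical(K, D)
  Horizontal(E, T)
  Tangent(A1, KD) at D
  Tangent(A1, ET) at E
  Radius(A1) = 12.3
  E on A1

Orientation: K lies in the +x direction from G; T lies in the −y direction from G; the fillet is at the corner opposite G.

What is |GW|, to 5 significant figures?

56.999

G is at the origin; GK is horizontal with |GK| = 55.4 and K on the +x side, so K = (55.400, 0.0000). G and T share the same x with |GT| = 49.6 and T on the −y side, so T = (0.0000, -49.600). The virtual corner opposite G is at (55.400, -49.600). Since A1 is tangent to KD there, WD ⟂ KD and the tangent condition forces WE to be normal to ET, with radius 12.3, so the center W sits 12.3 in from both sides at W = (43.100, -37.300). Then |GW| = |W − G| = 56.999.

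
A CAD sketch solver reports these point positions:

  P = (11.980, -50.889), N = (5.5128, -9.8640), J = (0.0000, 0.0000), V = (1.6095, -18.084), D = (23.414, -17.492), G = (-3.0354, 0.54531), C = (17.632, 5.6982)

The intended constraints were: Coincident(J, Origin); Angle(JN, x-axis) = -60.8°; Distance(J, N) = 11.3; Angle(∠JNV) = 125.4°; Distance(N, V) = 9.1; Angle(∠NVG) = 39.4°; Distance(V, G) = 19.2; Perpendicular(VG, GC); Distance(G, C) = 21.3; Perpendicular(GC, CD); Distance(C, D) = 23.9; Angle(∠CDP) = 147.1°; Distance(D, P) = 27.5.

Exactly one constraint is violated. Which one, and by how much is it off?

Distance(D, P) = 27.5 — off by 7.80.

J = (0.00, 0.00) ✓; JN at -60.80° ✓; |JN| = 11.30 ✓; ∠JNV = 125.4° ✓; |NV| = 9.100 ✓; ∠NVG = 39.40° ✓; |VG| = 19.20 ✓; ∠(VG, GC) = 90.00° ✓; |GC| = 21.30 ✓; ∠(GC, CD) = 90.00° ✓; |CD| = 23.90 ✓; ∠CDP = 147.1° ✓; |DP| = 35.30 ✗.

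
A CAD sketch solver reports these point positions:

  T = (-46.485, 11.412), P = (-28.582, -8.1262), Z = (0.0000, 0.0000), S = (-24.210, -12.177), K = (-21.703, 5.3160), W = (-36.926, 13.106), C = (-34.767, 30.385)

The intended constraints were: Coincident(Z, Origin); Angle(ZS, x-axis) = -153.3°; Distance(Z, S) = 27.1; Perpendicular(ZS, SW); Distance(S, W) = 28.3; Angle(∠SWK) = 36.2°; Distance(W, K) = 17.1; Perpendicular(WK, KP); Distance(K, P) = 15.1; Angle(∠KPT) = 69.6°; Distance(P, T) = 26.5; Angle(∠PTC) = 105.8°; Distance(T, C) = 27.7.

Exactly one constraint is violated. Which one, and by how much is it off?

Distance(T, C) = 27.7 — off by 5.40.

Z = (0.00, 0.00) ✓; ZS at -153.3° ✓; |ZS| = 27.10 ✓; ∠(ZS, SW) = 90.00° ✓; |SW| = 28.30 ✓; ∠SWK = 36.20° ✓; |WK| = 17.10 ✓; ∠(WK, KP) = 90.00° ✓; |KP| = 15.10 ✓; ∠KPT = 69.60° ✓; |PT| = 26.50 ✓; ∠PTC = 105.8° ✓; |TC| = 22.30 ✗.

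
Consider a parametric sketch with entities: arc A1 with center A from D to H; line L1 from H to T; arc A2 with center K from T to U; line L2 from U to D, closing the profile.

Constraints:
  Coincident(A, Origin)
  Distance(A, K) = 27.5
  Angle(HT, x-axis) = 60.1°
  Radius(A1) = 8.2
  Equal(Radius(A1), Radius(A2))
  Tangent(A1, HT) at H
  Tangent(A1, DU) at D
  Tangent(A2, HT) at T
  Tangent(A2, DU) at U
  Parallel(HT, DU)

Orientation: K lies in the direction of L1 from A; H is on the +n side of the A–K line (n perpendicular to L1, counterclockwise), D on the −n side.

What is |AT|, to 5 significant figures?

28.697

The slot axis is L1's direction at 60.1°, so u = (cos 60.1°, sin 60.1°) = (0.49849, 0.86690) and n = (−sin 60.1°, cos 60.1°) = (-0.86690, 0.49849). A is at the origin and K lies 27.5 along u from A, so K = 27.5·u = (13.708, 23.840). Tangency of A1 to both parallel lines with radius 8.2 puts H and D at A ± 8.2·n: H = (-7.1086, 4.0876), D = (7.1086, -4.0876). Equal radii place T and U the same way about K: T = K + 8.2·n = (6.5999, 27.927), U = K − 8.2·n = (20.817, 19.752). Then |AT| = |T − A| = 28.697.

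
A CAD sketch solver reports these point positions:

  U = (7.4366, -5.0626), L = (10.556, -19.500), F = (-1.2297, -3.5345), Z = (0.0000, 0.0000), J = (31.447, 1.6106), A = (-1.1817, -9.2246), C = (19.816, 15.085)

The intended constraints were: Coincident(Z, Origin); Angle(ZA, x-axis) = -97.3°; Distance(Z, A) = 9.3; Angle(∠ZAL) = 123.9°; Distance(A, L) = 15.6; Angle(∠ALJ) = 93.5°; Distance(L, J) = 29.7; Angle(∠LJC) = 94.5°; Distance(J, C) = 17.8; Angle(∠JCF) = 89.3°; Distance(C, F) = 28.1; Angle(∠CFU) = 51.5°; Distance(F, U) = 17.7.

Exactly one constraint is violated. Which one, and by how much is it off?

Distance(F, U) = 17.7 — off by 8.90.

Z = (0.00, 0.00) ✓; ZA at -97.30° ✓; |ZA| = 9.300 ✓; ∠ZAL = 123.9° ✓; |AL| = 15.60 ✓; ∠ALJ = 93.50° ✓; |LJ| = 29.70 ✓; ∠LJC = 94.50° ✓; |JC| = 17.80 ✓; ∠JCF = 89.30° ✓; |CF| = 28.10 ✓; ∠CFU = 51.50° ✓; |FU| = 8.800 ✗.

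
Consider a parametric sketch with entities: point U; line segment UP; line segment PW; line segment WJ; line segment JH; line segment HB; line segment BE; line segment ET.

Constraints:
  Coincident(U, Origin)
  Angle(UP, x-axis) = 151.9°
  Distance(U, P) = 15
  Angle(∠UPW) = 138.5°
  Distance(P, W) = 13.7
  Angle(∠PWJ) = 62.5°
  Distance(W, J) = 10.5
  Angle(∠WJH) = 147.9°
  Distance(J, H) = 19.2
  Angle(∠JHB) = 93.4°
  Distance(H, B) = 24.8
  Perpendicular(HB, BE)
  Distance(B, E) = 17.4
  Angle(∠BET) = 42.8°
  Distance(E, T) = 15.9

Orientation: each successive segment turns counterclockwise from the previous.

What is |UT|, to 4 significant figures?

5.753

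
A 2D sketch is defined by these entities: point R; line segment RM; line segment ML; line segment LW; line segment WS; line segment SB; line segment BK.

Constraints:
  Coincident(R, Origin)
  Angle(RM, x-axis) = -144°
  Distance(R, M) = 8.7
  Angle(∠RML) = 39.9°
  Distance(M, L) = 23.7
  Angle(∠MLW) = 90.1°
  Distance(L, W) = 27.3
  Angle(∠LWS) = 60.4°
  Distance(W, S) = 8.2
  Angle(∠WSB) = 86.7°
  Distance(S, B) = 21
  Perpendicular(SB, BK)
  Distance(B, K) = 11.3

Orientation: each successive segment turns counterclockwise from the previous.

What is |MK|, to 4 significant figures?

39.28

R is at the origin; RM runs at -144.0° with length 8.7, so M = (-7.038, -5.114). ∠RML = 39.9° gives ML at -3.900° from the x-axis; with |ML| = 23.7, L = (16.61, -6.726). ∠MLW = 90.1° gives LW at 86.00° from the x-axis; with |LW| = 27.3, W = (18.51, 20.51). ∠LWS = 60.4° gives WS at -154.4° from the x-axis; with |WS| = 8.2, S = (11.12, 16.96). ∠WSB = 86.7° gives SB at -61.10° from the x-axis; with |SB| = 21.0, B = (21.26, -1.420). SB ⟂ BK, so BK runs at 28.90°; with |BK| = 11.3, K = (31.16, 4.041). Then |MK| = |K − M| = 39.28.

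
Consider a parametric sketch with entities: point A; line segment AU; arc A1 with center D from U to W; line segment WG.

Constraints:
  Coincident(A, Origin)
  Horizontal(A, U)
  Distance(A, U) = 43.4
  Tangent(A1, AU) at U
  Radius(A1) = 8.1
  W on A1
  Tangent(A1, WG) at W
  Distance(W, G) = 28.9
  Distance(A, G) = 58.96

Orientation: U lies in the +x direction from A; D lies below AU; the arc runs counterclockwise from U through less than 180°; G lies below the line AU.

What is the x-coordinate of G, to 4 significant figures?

45.02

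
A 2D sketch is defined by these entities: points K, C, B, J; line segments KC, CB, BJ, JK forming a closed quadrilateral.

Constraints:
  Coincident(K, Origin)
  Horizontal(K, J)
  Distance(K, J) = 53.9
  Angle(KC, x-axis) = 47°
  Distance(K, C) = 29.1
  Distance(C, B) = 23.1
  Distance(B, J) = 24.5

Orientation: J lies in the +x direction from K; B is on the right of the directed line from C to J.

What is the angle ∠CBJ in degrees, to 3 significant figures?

115°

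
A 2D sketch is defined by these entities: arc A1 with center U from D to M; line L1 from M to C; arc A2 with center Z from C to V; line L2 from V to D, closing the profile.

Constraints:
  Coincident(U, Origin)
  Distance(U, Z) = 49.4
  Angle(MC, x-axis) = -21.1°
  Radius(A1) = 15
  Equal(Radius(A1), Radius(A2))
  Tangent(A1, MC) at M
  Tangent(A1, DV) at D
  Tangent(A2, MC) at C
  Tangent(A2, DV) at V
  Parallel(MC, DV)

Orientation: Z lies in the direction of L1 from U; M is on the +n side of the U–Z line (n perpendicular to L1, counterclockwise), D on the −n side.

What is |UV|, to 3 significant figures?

51.6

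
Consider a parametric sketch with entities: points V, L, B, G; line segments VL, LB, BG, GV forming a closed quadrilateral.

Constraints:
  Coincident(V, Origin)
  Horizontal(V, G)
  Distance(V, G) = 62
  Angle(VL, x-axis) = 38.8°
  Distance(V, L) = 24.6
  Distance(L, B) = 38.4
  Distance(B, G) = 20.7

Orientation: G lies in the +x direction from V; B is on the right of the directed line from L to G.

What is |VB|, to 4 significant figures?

47.21

V is at the origin; VG is horizontal with |VG| = 62.0 and G in +x, so G = (62.0, 0). VL runs at 38.8° with |VL| = 24.6, so L = (19.17, 15.41). B is determined by |LB| = 38.4 and |BG| = 20.7 together: it lies at the intersection of circle(L, 38.4) and circle(G, 20.7). With |LG| = 45.52, the foot of the radical line on LG is 34.25 from L and the perpendicular offset is √(38.4² − 34.25²) = 17.36. Taking the right-of-LG solution: B = (45.52, -12.52).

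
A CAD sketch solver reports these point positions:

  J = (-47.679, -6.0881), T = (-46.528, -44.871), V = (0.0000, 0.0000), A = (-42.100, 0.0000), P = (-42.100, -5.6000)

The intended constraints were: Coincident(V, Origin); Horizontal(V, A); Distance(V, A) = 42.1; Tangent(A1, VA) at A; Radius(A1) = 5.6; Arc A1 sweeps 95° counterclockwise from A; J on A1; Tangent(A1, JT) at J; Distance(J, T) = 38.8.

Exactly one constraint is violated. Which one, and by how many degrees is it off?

Tangent(A1, JT) at J — off by 3.30°.

V = (0.00, 0.00) ✓; V.y = 0.00, A.y = 0.00 ✓; |VA| = 42.10 ✓; ∠(PA, AV) = 90.00° ✓; |PA| = 5.600 ✓; bearing(P→J) − bearing(P→A) = 95.00° ✓; |PJ| = 5.600 ✓; ∠(PJ, JT) = 93.30° ✗; |JT| = 38.80 ✓.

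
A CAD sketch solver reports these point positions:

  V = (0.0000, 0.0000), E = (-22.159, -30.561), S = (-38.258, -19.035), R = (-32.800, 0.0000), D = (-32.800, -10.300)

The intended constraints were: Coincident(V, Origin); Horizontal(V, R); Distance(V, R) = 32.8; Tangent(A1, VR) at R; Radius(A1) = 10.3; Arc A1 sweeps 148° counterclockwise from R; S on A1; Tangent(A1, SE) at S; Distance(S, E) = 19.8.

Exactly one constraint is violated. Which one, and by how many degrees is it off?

Tangent(A1, SE) at S — off by 3.60°.

V = (0.00, 0.00) ✓; V.y = 0.00, R.y = 0.00 ✓; |VR| = 32.80 ✓; ∠(DR, RV) = 90.00° ✓; |DR| = 10.30 ✓; bearing(D→S) − bearing(D→R) = 148.0° ✓; |DS| = 10.30 ✓; ∠(DS, SE) = 93.60° ✗; |SE| = 19.80 ✓.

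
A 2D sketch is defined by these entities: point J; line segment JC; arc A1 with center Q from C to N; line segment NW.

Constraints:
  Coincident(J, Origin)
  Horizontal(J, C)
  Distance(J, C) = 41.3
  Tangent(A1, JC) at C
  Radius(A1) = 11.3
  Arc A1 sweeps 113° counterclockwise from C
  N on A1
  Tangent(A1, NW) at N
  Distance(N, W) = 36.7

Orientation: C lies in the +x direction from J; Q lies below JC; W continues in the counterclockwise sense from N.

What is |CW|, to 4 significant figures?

49.65

On A1, C sits at bearing 90° from Q; a 113° counterclockwise sweep puts N at bearing 203°, so N = Q + 11.3·(cos 203°, sin 203°) = (30.90, -15.72). Since A1 is tangent to NW there, QN ⟂ NW, so NW runs along (−sin 203°, cos 203°); with |NW| = 36.7, W = (45.24, -49.50). Then |CW| = |W − C| = 49.65.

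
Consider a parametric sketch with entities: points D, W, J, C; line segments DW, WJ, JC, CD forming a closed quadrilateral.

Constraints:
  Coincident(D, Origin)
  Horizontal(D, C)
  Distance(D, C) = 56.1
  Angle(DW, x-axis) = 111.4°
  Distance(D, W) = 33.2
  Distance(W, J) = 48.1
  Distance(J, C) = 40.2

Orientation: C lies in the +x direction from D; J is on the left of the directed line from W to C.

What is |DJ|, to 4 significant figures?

49.90

Checks: |WJ| = 48.10 ✓; |JC| = 40.20 ✓.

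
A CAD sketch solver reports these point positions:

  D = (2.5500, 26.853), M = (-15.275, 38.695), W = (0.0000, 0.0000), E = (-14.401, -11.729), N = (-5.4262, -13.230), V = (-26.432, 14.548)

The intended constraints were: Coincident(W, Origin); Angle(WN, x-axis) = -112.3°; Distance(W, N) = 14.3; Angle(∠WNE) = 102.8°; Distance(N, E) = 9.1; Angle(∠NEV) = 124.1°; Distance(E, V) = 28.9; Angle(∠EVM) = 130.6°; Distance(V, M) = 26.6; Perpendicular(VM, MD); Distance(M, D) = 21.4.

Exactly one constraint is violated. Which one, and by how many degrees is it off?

Perpendicular(VM, MD) — off by 8.80°.

W = (0.00, 0.00) ✓; WN at -112.3° ✓; |WN| = 14.30 ✓; ∠WNE = 102.8° ✓; |NE| = 9.099 ✓; ∠NEV = 124.1° ✓; |EV| = 28.90 ✓; ∠EVM = 130.6° ✓; |VM| = 26.60 ✓; ∠(VM, MD) = 98.80° ✗; |MD| = 21.40 ✓.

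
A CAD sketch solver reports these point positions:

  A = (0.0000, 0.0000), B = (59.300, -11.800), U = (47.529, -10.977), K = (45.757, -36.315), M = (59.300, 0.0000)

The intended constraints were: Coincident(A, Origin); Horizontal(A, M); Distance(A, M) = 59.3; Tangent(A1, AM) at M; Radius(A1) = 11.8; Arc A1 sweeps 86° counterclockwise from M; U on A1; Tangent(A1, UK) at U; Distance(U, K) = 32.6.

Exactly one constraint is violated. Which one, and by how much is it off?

Distance(U, K) = 32.6 — off by 7.20.

A = (0.00, 0.00) ✓; A.y = 0.00, M.y = 0.00 ✓; |AM| = 59.30 ✓; ∠(BM, MA) = 90.00° ✓; |BM| = 11.80 ✓; bearing(B→U) − bearing(B→M) = 86.00° ✓; |BU| = 11.80 ✓; ∠(BU, UK) = 90.00° ✓; |UK| = 25.40 ✗.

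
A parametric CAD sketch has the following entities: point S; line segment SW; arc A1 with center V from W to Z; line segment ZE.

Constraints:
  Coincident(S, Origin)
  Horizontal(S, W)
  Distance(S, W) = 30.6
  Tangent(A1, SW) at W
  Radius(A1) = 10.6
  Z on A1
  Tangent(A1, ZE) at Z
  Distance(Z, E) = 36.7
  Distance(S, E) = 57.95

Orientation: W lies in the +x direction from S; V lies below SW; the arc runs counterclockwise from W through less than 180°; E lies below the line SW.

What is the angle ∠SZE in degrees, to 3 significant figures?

141°

Checks: |VZ| = 10.60 ✓; ∠(VZ, ZE) = 90.00° ✓; |ZE| = 36.70 ✓; |SE| = 57.95 ✓.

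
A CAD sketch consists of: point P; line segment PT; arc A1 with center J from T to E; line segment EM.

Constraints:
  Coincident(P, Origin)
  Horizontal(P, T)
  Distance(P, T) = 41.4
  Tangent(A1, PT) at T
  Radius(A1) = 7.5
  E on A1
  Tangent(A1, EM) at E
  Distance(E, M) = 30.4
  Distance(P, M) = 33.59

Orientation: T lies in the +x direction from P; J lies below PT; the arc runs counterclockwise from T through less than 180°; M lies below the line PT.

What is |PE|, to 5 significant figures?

35.363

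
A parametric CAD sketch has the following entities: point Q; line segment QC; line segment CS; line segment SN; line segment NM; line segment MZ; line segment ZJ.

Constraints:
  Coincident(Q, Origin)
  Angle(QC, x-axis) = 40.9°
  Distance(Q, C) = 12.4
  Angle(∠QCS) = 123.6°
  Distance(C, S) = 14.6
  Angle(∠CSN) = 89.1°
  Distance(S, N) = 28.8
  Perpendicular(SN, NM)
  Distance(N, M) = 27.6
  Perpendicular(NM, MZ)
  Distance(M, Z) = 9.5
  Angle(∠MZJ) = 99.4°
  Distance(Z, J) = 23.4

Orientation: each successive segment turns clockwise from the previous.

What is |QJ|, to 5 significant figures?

17.460

NM ⟂ MZ, so MZ runs at 73.600°; with |MZ| = 9.5, Z = (-8.4847, -6.5050). ∠MZJ = 99.4° gives ZJ at -7.0000° from the x-axis; with |ZJ| = 23.4, J = (14.741, -9.3568). Then |QJ| = |J − Q| = 17.460.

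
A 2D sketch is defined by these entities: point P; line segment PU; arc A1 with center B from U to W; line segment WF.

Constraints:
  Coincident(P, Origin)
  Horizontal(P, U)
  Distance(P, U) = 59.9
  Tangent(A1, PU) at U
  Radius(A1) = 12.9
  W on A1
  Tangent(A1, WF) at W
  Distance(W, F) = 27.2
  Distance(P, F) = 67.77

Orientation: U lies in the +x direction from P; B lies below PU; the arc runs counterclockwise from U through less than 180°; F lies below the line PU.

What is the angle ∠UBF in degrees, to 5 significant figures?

166.79°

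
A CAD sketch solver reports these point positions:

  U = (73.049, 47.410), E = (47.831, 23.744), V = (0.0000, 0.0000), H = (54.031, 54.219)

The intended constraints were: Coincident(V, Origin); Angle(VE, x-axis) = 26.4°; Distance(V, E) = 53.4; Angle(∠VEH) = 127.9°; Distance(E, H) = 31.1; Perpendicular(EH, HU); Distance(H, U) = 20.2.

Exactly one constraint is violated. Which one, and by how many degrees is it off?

Perpendicular(EH, HU) — off by 8.20°.

V = (0.00, 0.00) ✓; VE at 26.40° ✓; |VE| = 53.40 ✓; ∠VEH = 127.9° ✓; |EH| = 31.10 ✓; ∠(EH, HU) = 98.20° ✗; |HU| = 20.20 ✓.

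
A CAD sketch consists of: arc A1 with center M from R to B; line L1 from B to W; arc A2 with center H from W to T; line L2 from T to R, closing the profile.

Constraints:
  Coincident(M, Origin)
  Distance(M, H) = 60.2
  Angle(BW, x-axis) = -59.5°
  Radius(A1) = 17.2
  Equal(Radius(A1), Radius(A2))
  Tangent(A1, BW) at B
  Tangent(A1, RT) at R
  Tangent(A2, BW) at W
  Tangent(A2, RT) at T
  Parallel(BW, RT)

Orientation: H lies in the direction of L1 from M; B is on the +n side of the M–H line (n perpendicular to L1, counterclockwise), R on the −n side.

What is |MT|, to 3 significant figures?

62.6

Tangency of A1 to both parallel lines with radius 17.2 puts B and R at M ± 17.2·n: B = (14.8, 8.73), R = (-14.8, -8.73). Equal radii place W and T the same way about H: W = H + 17.2·n = (45.4, -43.1), T = H − 17.2·n = (15.7, -60.6). Then |MT| = |T − M| = 62.6.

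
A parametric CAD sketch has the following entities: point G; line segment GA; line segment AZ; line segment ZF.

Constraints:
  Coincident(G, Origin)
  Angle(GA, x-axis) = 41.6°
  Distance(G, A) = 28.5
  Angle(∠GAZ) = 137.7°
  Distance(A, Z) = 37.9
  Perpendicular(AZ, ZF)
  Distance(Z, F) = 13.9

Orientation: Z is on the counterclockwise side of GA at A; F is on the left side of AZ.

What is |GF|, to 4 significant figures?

59.22

∠GAZ = 137.7°, so AZ runs at 41.6° + (180° − 137.7°) = 83.90° from the x-axis; with |AZ| = 37.9, Z = A + 37.9·(cos 83.90°, sin 83.90°) = (25.34, 56.61). AZ ⟂ ZF; with |ZF| = 13.9 on the left of AZ, F = Z + 13.9·(-0.9943, 0.1063) = (11.52, 58.08). Then |GF| = |F − G| = 59.22.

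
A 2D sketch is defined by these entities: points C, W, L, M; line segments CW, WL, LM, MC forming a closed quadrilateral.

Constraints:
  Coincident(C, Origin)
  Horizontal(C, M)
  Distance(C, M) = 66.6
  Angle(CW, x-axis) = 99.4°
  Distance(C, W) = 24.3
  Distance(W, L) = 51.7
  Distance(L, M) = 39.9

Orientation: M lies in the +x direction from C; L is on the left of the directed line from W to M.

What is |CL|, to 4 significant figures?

58.04

C is at the origin; C and M share the same y with |CM| = 66.6 and M in +x, so M = (66.6, 0). CW runs at 99.4° with |CW| = 24.3, so W = (-3.969, 23.97). L is determined by |WL| = 51.7 and |LM| = 39.9 together: it lies at the intersection of circle(W, 51.7) and circle(M, 39.9). With |WM| = 74.53, the foot of the radical line on WM is 44.52 from W and the perpendicular offset is √(51.7² − 44.52²) = 26.29. Taking the left-of-WM solution: L = (46.64, 34.55).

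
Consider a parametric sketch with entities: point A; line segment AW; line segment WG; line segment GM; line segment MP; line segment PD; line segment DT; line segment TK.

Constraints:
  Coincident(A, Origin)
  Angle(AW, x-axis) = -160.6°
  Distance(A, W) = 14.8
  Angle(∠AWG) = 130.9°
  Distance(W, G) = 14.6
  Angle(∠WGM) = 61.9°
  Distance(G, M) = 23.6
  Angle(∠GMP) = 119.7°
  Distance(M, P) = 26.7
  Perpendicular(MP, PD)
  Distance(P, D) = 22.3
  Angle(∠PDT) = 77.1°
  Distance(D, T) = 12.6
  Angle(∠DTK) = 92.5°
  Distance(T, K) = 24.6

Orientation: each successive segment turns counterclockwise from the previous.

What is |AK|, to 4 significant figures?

15.87

A is at the origin; AW runs at -160.6° with length 14.8, so W = (-13.96, -4.916). ∠AWG = 130.9° gives WG at -111.5° from the x-axis; with |WG| = 14.6, G = (-19.31, -18.50). ∠WGM = 61.9° gives GM at 6.600° from the x-axis; with |GM| = 23.6, M = (4.133, -15.79). ∠GMP = 119.7° gives MP at 66.90° from the x-axis; with |MP| = 26.7, P = (14.61, 8.772). MP is perpendicular to PD, so PD runs at 156.9°; with |PD| = 22.3, D = (-5.904, 17.52). ∠PDT = 77.1° gives DT at -100.2° from the x-axis; with |DT| = 12.6, T = (-8.135, 5.120). ∠DTK = 92.5° gives TK at -12.70° from the x-axis; with |TK| = 24.6, K = (15.86, -0.2883). Then |AK| = |K − A| = 15.87.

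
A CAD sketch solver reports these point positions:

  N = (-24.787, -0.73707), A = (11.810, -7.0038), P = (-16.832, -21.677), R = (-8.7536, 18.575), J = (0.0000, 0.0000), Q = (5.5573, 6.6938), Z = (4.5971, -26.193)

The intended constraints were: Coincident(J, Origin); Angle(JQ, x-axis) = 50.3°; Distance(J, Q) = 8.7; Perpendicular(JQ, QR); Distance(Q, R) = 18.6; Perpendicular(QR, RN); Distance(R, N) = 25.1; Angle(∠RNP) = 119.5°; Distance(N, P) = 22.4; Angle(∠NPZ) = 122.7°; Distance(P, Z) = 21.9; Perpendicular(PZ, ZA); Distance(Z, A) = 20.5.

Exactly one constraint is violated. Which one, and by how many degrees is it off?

Perpendicular(PZ, ZA) — off by 8.70°.

J = (0.00, 0.00) ✓; JQ at 50.30° ✓; |JQ| = 8.700 ✓; ∠(JQ, QR) = 90.00° ✓; |QR| = 18.60 ✓; ∠(QR, RN) = 90.00° ✓; |RN| = 25.10 ✓; ∠RNP = 119.5° ✓; |NP| = 22.40 ✓; ∠NPZ = 122.7° ✓; |PZ| = 21.90 ✓; ∠(PZ, ZA) = 81.30° ✗; |ZA| = 20.50 ✓.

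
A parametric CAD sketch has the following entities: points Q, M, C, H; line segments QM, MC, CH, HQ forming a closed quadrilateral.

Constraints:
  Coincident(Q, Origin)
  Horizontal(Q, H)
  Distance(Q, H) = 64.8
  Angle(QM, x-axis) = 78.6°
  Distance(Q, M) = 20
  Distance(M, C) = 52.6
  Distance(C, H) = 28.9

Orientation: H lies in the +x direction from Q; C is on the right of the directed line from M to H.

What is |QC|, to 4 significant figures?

44.97

Checks: Q = (0.00, 0.00) ✓; |MC| = 52.60 ✓; |CH| = 28.90 ✓.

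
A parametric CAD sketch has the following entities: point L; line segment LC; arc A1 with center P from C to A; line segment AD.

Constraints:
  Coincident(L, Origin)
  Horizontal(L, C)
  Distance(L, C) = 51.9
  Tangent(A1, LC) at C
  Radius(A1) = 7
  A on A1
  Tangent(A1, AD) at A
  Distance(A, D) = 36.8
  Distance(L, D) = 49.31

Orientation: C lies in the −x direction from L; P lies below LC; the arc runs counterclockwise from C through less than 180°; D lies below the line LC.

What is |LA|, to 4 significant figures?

58.13

L is at the origin; LC is horizontal with |LC| = 51.9 and C on the −x side, so C = (-51.90, 0.000). The tangent condition forces PC to be normal to LC, so P = C + (0, -7) = (-51.90, -7.000). Since PA ⟂ AD (tangency), |PD| = √(7.0² + 36.8²) = 37.46 regardless of where A sits on A1. So D lies on both circle(L, 49.31) and circle(P, 37.46); the below-LC intersection is D = (-31.18, -38.20). A is the foot of the tangent from D: A = (-56.90, -11.89).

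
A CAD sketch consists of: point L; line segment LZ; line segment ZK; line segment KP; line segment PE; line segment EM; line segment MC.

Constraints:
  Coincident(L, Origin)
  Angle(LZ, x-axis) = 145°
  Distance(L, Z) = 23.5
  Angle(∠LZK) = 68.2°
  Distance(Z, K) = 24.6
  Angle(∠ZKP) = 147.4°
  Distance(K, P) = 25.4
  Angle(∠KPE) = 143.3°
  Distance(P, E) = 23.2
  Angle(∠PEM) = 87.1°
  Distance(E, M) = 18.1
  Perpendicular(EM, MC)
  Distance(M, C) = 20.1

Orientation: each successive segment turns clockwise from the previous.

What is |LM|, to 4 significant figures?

34.09

L is at the origin; LZ runs at 145.0° with length 23.5, so Z = (-19.25, 13.48). ∠LZK = 68.2° gives ZK at 33.20° from the x-axis; with |ZK| = 24.6, K = (1.334, 26.95). ∠ZKP = 147.4° gives KP at 0.6000° from the x-axis; with |KP| = 25.4, P = (26.73, 27.22). ∠KPE = 143.3° gives PE at -36.10° from the x-axis; with |PE| = 23.2, E = (45.48, 13.55). ∠PEM = 87.1° gives EM at -129.0° from the x-axis; with |EM| = 18.1, M = (34.09, -0.5206). Then |LM| = |M − L| = 34.09.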